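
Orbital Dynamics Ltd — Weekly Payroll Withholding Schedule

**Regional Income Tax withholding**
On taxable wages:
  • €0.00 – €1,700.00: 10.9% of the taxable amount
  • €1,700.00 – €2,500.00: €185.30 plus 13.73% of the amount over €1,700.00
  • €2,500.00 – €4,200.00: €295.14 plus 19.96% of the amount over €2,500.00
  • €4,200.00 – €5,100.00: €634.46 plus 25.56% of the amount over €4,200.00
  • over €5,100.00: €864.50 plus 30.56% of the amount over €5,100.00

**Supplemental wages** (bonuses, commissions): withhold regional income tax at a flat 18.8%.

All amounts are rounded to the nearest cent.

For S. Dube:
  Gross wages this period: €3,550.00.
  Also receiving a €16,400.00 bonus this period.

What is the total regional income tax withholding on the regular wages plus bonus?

Regional Income Tax: taxable = €3,550.00
  €295.14 + 19.96% × (€3,550.00 − €2,500.00) = €295.14 + 19.96% × €1,050.00 = €504.72
Supplemental (18.8% flat on bonus): 18.8% × €16,400.00 = €3,083.20
Total regional income tax: €504.72 + €3,083.20 = €3,587.92

€3,587.92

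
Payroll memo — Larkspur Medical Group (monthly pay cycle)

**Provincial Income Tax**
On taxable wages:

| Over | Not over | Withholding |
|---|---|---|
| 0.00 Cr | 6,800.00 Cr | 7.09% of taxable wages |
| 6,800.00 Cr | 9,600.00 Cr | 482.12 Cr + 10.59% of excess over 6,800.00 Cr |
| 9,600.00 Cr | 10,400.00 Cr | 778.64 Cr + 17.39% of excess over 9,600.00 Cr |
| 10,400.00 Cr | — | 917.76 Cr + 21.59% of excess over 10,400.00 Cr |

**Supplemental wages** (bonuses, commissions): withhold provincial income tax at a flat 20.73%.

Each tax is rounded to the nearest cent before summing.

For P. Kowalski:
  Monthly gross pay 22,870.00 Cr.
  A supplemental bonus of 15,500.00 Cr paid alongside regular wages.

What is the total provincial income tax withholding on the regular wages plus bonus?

6,823.18 Cr

Provincial Income Tax: taxable = 22,870.00 Cr
  917.76 Cr + 21.59% × (22,870.00 Cr − 10,400.00 Cr) = 917.76 Cr + 21.59% × 12,470.00 Cr = 3,610.03 Cr
Supplemental (20.73% flat on bonus): 20.73% × 15,500.00 Cr = 3,213.15 Cr
Total provincial income tax: 3,610.03 Cr + 3,213.15 Cr = 6,823.18 Cr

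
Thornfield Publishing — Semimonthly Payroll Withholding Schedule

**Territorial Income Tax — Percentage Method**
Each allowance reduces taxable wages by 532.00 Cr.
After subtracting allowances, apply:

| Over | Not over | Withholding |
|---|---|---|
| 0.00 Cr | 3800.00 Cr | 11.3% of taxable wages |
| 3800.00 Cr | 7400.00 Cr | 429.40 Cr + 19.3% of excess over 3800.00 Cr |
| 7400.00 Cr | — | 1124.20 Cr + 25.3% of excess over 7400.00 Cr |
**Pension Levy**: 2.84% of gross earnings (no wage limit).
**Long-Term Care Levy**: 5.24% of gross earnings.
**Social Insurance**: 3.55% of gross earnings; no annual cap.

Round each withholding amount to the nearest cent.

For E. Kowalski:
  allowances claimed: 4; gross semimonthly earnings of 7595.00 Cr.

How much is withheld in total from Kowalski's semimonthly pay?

1634.43 Cr

Territorial Income Tax: taxable = 7595.00 Cr − 4×532.00 Cr = 5467.00 Cr
  429.40 Cr + 19.3% × (5467.00 Cr − 3800.00 Cr) = 429.40 Cr + 19.3% × 1667.00 Cr = 751.13 Cr
Pension Levy: 2.84% × 7595.00 Cr = 215.70 Cr
Long-Term Care Levy: 5.24% × 7595.00 Cr = 397.98 Cr
Social Insurance: 3.55% × 7595.00 Cr = 269.62 Cr
Total: 751.13 Cr + 215.70 Cr + 397.98 Cr + 269.62 Cr = 1634.43 Cr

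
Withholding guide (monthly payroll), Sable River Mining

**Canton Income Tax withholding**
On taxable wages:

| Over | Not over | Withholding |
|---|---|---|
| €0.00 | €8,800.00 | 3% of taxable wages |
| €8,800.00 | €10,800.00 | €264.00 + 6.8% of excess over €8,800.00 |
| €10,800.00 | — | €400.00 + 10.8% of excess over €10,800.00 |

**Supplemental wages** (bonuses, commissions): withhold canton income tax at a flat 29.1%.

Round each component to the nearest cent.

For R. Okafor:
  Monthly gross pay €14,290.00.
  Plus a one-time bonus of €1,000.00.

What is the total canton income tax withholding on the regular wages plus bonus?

€1,067.92

Canton Income Tax: taxable = €14,290.00
  €400.00 + 10.8% × (€14,290.00 − €10,800.00) = €400.00 + 10.8% × €3,490.00 = €776.92
Supplemental (29.1% flat on bonus): 29.1% × €1,000.00 = €291.00
Total canton income tax: €776.92 + €291.00 = €1,067.92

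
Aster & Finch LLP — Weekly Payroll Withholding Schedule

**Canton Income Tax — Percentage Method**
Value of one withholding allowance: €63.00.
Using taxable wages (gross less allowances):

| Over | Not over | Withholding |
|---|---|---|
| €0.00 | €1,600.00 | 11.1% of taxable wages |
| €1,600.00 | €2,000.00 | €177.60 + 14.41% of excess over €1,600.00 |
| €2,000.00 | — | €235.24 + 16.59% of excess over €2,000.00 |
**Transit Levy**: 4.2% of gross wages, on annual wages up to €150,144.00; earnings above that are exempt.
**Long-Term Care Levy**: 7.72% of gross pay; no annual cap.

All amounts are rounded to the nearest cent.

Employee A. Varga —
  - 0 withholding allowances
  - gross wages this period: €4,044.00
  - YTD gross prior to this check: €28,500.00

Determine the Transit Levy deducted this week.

€169.85

Transit Levy: 4.2% × €4,044.00 = €169.85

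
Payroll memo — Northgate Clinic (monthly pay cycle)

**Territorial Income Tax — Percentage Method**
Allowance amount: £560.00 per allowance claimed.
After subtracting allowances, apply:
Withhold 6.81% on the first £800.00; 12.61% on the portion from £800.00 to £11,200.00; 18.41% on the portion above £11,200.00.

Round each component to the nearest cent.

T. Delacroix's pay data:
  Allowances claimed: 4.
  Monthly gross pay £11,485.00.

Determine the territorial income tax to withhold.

£1,119.39

Territorial Income Tax: taxable = £11,485.00 − 4×£560.00 = £9,245.00
  £54.48 + 12.61% × (£9,245.00 − £800.00) = £54.48 + 12.61% × £8,445.00 = £1,119.39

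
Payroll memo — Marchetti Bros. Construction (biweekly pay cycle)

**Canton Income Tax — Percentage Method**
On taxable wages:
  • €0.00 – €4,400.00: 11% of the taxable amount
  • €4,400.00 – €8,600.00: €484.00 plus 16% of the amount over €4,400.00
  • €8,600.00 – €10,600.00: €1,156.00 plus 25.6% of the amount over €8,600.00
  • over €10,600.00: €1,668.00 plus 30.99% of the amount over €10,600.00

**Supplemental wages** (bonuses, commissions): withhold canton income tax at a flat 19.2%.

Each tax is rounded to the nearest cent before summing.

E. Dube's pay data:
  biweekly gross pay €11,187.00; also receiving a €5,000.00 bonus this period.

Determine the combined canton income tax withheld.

€2,809.91

Canton Income Tax: taxable = €11,187.00
  €1,668.00 + 30.99% × (€11,187.00 − €10,600.00) = €1,668.00 + 30.99% × €587.00 = €1,849.91
Supplemental (19.2% flat on bonus): 19.2% × €5,000.00 = €960.00
Total canton income tax: €1,849.91 + €960.00 = €2,809.91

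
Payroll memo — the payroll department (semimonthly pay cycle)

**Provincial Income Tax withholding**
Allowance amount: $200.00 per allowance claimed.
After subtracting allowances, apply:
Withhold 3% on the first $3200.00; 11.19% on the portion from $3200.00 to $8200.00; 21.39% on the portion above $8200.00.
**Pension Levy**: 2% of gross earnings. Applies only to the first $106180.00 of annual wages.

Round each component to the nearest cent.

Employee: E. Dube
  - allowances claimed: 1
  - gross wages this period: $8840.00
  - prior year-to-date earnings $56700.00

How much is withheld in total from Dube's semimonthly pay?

$926.42

Provincial Income Tax: taxable = $8840.00 − 1×$200.00 = $8640.00
  $655.50 + 21.39% × ($8640.00 − $8200.00) = $655.50 + 21.39% × $440.00 = $749.62
Pension Levy: 2% × $8840.00 = $176.80
Total: $749.62 + $176.80 = $926.42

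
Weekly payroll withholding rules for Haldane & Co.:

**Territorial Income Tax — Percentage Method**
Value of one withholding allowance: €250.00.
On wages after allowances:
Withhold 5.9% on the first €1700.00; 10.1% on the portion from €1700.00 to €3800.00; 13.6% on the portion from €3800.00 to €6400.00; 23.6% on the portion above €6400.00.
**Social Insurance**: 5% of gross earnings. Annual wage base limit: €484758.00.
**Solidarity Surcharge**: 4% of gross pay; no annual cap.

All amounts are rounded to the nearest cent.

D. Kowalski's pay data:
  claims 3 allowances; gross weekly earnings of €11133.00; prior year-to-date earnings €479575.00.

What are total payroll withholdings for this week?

€2310.46

Territorial Income Tax: taxable = €11133.00 − 3×€250.00 = €10383.00
  €666.00 + 23.6% × (€10383.00 − €6400.00) = €666.00 + 23.6% × €3983.00 = €1605.99
Social Insurance: cap €484758.00 − YTD €479575.00 = €5183.00 subject; 5% × €5183.00 = €259.15
Solidarity Surcharge: 4% × €11133.00 = €445.32
Total: €1605.99 + €259.15 + €445.32 = €2310.46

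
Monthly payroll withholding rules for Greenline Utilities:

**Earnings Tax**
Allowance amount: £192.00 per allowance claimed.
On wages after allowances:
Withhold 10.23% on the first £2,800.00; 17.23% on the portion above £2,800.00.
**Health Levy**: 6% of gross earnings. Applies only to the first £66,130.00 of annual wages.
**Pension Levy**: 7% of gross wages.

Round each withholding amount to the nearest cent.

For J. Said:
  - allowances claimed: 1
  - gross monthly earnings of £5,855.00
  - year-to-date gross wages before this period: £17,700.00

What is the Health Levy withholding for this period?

Health Levy: 6% × £5,855.00 = £351.30

£351.30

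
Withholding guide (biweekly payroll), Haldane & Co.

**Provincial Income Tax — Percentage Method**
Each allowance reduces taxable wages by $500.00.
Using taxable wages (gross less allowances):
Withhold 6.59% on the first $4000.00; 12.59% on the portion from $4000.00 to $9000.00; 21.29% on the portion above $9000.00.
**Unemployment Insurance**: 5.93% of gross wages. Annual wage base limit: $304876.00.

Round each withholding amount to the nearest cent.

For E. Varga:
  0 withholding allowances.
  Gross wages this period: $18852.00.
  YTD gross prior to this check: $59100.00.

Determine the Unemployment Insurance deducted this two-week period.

Unemployment Insurance: 5.93% × $18852.00 = $1117.92

$1117.92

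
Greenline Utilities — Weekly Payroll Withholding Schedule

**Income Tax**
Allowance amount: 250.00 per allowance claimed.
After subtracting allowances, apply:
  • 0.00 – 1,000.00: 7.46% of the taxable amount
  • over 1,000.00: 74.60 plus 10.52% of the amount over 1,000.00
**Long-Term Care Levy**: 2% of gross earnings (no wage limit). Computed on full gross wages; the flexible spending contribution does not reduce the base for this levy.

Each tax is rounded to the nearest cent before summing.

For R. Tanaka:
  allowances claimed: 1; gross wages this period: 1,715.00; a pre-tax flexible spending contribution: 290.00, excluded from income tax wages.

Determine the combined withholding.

127.31

Income Tax: taxable = 1,715.00 − 290.00 − 1×250.00 = 1,175.00
  74.60 + 10.52% × (1,175.00 − 1,000.00) = 74.60 + 10.52% × 175.00 = 93.01
Long-Term Care Levy: 2% × 1,715.00 = 34.30
Total: 93.01 + 34.30 = 127.31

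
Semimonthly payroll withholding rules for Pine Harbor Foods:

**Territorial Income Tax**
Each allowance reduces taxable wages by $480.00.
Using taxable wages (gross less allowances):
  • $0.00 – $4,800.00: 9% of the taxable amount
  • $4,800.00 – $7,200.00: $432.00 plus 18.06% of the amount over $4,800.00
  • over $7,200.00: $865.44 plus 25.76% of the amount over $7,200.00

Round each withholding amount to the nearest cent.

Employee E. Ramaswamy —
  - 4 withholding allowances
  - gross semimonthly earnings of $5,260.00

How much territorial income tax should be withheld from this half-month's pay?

Territorial Income Tax: taxable = $5,260.00 − 4×$480.00 = $3,340.00
  9% × $3,340.00 = $300.60

$300.60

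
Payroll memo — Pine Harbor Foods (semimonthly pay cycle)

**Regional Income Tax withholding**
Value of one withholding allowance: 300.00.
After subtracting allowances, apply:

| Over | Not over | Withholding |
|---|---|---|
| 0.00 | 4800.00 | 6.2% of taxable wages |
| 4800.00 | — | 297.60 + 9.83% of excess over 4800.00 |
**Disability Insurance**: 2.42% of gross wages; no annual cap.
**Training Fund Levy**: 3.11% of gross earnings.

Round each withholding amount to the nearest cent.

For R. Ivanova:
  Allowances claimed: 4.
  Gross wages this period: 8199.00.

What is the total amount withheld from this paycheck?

Regional Income Tax: taxable = 8199.00 − 4×300.00 = 6999.00
  297.60 + 9.83% × (6999.00 − 4800.00) = 297.60 + 9.83% × 2199.00 = 513.76
Disability Insurance: 2.42% × 8199.00 = 198.42
Training Fund Levy: 3.11% × 8199.00 = 254.99
Total: 513.76 + 198.42 + 254.99 = 967.17

967.17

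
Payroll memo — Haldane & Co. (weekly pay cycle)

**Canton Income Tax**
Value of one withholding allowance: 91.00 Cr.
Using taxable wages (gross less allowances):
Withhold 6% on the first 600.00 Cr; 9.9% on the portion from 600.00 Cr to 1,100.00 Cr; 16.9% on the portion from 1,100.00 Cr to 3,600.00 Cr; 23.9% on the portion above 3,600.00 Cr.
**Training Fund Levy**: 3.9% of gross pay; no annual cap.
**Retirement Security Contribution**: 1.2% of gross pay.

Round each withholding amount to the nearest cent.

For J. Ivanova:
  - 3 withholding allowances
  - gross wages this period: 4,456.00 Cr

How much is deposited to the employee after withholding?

Canton Income Tax: taxable = 4,456.00 Cr − 3×91.00 Cr = 4,183.00 Cr
  508.00 Cr + 23.9% × (4,183.00 Cr − 3,600.00 Cr) = 508.00 Cr + 23.9% × 583.00 Cr = 647.34 Cr
Training Fund Levy: 3.9% × 4,456.00 Cr = 173.78 Cr
Retirement Security Contribution: 1.2% × 4,456.00 Cr = 53.47 Cr
Total withheld: 647.34 Cr + 173.78 Cr + 53.47 Cr = 874.59 Cr
Net pay: 4,456.00 Cr − 874.59 Cr = 3,581.41 Cr

3,581.41 Cr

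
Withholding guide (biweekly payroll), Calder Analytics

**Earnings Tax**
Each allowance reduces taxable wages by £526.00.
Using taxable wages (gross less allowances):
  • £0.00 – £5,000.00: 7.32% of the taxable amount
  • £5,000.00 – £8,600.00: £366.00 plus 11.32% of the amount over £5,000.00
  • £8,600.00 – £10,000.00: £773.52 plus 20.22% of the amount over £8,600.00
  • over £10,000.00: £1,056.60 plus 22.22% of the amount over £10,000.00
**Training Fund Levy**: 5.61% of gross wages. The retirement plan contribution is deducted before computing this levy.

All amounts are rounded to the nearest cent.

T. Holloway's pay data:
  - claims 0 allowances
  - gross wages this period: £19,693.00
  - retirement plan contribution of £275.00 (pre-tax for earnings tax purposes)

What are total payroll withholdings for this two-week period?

Earnings Tax: taxable = £19,693.00 − £275.00 = £19,418.00
  £1,056.60 + 22.22% × (£19,418.00 − £10,000.00) = £1,056.60 + 22.22% × £9,418.00 = £3,149.28
Training Fund Levy: 5.61% × £19,418.00 = £1,089.35
Total: £3,149.28 + £1,089.35 = £4,238.63

£4,238.63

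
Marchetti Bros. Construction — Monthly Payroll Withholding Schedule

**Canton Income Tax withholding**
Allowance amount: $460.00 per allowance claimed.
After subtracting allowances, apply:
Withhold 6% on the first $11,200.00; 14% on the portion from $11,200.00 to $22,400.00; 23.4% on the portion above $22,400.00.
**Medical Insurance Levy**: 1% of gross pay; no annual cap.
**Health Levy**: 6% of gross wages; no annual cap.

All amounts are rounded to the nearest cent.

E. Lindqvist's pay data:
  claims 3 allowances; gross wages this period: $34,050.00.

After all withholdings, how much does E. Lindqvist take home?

Canton Income Tax: taxable = $34,050.00 − 3×$460.00 = $32,670.00
  $2,240.00 + 23.4% × ($32,670.00 − $22,400.00) = $2,240.00 + 23.4% × $10,270.00 = $4,643.18
Medical Insurance Levy: 1% × $34,050.00 = $340.50
Health Levy: 6% × $34,050.00 = $2,043.00
Total withheld: $4,643.18 + $340.50 + $2,043.00 = $7,026.68
Net pay: $34,050.00 − $7,026.68 = $27,023.32

$27,023.32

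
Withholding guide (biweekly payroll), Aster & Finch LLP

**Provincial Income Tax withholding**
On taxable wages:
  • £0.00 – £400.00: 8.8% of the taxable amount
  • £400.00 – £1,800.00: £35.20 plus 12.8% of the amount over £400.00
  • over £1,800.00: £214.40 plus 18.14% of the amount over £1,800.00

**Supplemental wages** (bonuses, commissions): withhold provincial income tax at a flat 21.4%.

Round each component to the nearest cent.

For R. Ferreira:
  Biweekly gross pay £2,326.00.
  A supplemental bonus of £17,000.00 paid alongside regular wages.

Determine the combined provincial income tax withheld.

£3,947.82

Provincial Income Tax: taxable = £2,326.00
  £214.40 + 18.14% × (£2,326.00 − £1,800.00) = £214.40 + 18.14% × £526.00 = £309.82
Supplemental (21.4% flat on bonus): 21.4% × £17,000.00 = £3,638.00
Total provincial income tax: £309.82 + £3,638.00 = £3,947.82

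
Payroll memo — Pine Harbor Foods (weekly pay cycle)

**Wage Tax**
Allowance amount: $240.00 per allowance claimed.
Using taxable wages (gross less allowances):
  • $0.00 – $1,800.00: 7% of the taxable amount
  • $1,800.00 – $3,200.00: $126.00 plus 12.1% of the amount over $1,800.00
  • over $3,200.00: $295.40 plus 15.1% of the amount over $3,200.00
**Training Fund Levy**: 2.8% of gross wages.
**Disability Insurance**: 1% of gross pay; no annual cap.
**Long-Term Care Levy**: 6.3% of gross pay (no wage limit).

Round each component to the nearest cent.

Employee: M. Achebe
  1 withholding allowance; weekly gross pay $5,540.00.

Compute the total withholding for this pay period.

$1,172.04

Wage Tax: taxable = $5,540.00 − 1×$240.00 = $5,300.00
  $295.40 + 15.1% × ($5,300.00 − $3,200.00) = $295.40 + 15.1% × $2,100.00 = $612.50
Training Fund Levy: 2.8% × $5,540.00 = $155.12
Disability Insurance: 1% × $5,540.00 = $55.40
Long-Term Care Levy: 6.3% × $5,540.00 = $349.02
Total: $612.50 + $155.12 + $55.40 + $349.02 = $1,172.04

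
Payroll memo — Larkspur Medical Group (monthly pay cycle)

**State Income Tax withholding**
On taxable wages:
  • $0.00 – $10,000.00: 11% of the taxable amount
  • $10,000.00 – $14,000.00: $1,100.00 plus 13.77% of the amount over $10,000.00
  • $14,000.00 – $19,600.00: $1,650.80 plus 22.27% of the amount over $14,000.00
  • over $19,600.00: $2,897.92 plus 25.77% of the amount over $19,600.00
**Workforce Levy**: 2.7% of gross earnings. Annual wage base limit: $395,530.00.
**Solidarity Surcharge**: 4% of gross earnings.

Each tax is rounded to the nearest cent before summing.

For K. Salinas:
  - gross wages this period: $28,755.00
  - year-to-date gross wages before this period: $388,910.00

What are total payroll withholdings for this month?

$6,586.10

State Income Tax: taxable = $28,755.00
  $2,897.92 + 25.77% × ($28,755.00 − $19,600.00) = $2,897.92 + 25.77% × $9,155.00 = $5,257.16
Workforce Levy: cap $395,530.00 − YTD $388,910.00 = $6,620.00 subject; 2.7% × $6,620.00 = $178.74
Solidarity Surcharge: 4% × $28,755.00 = $1,150.20
Total: $5,257.16 + $178.74 + $1,150.20 = $6,586.10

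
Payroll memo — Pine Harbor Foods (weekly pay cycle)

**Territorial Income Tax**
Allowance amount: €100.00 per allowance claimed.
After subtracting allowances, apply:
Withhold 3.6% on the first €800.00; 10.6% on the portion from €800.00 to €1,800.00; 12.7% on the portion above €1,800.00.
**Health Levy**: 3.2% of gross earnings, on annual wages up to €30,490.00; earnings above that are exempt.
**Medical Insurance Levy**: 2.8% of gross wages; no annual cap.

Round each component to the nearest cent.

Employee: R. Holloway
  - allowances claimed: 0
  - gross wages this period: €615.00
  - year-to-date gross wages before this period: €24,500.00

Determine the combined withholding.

Territorial Income Tax: taxable = €615.00
  3.6% × €615.00 = €22.14
Health Levy: 3.2% × €615.00 = €19.68
Medical Insurance Levy: 2.8% × €615.00 = €17.22
Total: €22.14 + €19.68 + €17.22 = €59.04

€59.04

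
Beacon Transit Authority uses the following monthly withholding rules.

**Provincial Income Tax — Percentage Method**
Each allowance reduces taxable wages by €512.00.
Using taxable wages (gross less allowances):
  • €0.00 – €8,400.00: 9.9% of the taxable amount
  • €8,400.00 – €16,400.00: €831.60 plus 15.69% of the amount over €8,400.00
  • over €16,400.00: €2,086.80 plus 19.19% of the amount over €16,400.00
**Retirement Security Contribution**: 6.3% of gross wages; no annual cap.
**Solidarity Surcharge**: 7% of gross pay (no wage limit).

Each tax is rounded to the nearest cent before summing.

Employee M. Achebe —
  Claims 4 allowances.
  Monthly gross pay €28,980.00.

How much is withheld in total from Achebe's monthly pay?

€7,962.23

Provincial Income Tax: taxable = €28,980.00 − 4×€512.00 = €26,932.00
  €2,086.80 + 19.19% × (€26,932.00 − €16,400.00) = €2,086.80 + 19.19% × €10,532.00 = €4,107.89
Retirement Security Contribution: 6.3% × €28,980.00 = €1,825.74
Solidarity Surcharge: 7% × €28,980.00 = €2,028.60
Total: €4,107.89 + €1,825.74 + €2,028.60 = €7,962.23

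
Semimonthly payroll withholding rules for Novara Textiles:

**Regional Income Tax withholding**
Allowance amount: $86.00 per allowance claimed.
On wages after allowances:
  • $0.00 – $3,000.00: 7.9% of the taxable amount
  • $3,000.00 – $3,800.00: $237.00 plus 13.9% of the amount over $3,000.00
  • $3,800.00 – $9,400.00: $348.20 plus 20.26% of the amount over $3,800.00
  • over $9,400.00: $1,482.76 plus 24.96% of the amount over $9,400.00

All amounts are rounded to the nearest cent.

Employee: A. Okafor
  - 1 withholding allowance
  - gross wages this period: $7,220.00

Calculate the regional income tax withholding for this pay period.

$1,023.67

Regional Income Tax: taxable = $7,220.00 − 1×$86.00 = $7,134.00
  $348.20 + 20.26% × ($7,134.00 − $3,800.00) = $348.20 + 20.26% × $3,334.00 = $1,023.67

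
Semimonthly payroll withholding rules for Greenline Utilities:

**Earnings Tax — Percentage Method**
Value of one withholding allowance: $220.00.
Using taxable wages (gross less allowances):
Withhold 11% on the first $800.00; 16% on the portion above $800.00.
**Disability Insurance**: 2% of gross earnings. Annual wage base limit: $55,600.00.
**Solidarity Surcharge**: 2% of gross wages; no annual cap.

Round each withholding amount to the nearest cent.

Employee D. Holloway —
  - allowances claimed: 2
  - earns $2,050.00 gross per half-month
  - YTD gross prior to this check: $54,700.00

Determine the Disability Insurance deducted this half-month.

Disability Insurance: cap $55,600.00 − YTD $54,700.00 = $900.00 subject; 2% × $900.00 = $18.00

$18.00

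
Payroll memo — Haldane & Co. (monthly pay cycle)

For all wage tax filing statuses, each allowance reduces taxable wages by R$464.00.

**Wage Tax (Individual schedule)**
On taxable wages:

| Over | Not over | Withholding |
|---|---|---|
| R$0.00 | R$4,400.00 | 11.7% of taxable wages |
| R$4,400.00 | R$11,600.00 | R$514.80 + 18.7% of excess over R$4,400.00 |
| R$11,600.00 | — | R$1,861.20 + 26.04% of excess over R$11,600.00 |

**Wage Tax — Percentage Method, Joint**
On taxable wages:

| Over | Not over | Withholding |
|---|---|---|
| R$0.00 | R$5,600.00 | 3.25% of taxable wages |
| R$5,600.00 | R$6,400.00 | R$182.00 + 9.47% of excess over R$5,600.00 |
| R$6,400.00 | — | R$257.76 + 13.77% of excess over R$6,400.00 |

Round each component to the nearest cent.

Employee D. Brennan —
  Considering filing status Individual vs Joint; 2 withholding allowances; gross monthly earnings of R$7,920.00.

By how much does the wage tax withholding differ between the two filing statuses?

Wage Tax (Individual): taxable = R$7,920.00 − 2×R$464.00 = R$6,992.00
  R$514.80 + 18.7% × (R$6,992.00 − R$4,400.00) = R$514.80 + 18.7% × R$2,592.00 = R$999.50
Wage Tax (Joint): taxable = R$7,920.00 − 2×R$464.00 = R$6,992.00
  R$257.76 + 13.77% × (R$6,992.00 − R$6,400.00) = R$257.76 + 13.77% × R$592.00 = R$339.28
Difference: |R$999.50 − R$339.28| = R$660.22 (higher under Individual)

R$660.22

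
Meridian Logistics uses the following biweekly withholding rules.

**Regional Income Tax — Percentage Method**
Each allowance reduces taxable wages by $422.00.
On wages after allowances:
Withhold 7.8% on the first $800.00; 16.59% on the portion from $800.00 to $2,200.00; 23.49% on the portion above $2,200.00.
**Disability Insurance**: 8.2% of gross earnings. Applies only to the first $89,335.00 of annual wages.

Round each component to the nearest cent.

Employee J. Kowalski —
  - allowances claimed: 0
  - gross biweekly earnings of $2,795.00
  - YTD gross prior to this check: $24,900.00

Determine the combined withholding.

Regional Income Tax: taxable = $2,795.00
  $294.66 + 23.49% × ($2,795.00 − $2,200.00) = $294.66 + 23.49% × $595.00 = $434.43
Disability Insurance: 8.2% × $2,795.00 = $229.19
Total: $434.43 + $229.19 = $663.62

$663.62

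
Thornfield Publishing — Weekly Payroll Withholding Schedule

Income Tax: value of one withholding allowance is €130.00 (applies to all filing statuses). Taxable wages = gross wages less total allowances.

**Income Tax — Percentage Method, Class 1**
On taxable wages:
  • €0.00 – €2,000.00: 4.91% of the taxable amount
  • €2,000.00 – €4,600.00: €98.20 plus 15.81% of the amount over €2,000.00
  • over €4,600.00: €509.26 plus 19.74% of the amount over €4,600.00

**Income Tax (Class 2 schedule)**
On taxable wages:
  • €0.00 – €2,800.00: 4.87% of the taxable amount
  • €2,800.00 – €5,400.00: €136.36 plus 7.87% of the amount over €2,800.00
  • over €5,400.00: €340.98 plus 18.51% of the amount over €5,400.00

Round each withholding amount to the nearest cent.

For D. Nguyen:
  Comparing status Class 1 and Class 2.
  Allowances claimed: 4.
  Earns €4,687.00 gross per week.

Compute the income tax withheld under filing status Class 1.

€440.80

Income Tax (Class 1): taxable = €4,687.00 − 4×€130.00 = €4,167.00
  €98.20 + 15.81% × (€4,167.00 − €2,000.00) = €98.20 + 15.81% × €2,167.00 = €440.80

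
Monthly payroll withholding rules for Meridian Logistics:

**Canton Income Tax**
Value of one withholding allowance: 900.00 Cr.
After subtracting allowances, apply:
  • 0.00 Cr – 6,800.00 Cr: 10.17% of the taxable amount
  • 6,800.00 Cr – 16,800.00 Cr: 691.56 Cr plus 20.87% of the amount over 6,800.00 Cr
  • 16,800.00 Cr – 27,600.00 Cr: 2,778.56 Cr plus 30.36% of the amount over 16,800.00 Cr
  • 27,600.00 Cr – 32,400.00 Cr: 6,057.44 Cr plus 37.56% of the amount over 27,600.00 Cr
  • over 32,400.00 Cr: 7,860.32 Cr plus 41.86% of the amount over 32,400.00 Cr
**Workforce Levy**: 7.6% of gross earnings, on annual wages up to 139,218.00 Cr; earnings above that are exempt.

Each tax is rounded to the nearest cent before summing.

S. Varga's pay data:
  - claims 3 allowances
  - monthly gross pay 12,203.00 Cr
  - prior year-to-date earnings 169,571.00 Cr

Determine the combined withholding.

1,255.68 Cr

Canton Income Tax: taxable = 12,203.00 Cr − 3×900.00 Cr = 9,503.00 Cr
  691.56 Cr + 20.87% × (9,503.00 Cr − 6,800.00 Cr) = 691.56 Cr + 20.87% × 2,703.00 Cr = 1,255.68 Cr
Workforce Levy: YTD 169,571.00 Cr ≥ cap 139,218.00 Cr → 0.00 Cr
Total: 1,255.68 Cr + 0.00 Cr = 1,255.68 Cr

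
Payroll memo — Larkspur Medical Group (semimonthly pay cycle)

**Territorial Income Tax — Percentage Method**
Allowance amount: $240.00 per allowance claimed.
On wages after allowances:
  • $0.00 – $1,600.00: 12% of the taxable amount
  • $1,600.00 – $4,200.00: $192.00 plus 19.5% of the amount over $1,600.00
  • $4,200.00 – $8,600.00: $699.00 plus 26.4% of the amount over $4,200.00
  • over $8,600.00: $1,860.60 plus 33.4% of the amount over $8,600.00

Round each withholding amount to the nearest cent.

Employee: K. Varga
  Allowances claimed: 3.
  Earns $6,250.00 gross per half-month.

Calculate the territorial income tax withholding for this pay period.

Territorial Income Tax: taxable = $6,250.00 − 3×$240.00 = $5,530.00
  $699.00 + 26.4% × ($5,530.00 − $4,200.00) = $699.00 + 26.4% × $1,330.00 = $1,050.12

$1,050.12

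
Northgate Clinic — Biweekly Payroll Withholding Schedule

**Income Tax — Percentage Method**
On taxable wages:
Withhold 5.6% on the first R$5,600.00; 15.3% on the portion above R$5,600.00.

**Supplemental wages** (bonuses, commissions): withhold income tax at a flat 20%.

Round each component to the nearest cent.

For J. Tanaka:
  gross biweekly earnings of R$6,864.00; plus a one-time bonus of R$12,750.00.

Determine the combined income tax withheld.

R$3,056.99

Income Tax: taxable = R$6,864.00
  R$313.60 + 15.3% × (R$6,864.00 − R$5,600.00) = R$313.60 + 15.3% × R$1,264.00 = R$506.99
Supplemental (20% flat on bonus): 20% × R$12,750.00 = R$2,550.00
Total income tax: R$506.99 + R$2,550.00 = R$3,056.99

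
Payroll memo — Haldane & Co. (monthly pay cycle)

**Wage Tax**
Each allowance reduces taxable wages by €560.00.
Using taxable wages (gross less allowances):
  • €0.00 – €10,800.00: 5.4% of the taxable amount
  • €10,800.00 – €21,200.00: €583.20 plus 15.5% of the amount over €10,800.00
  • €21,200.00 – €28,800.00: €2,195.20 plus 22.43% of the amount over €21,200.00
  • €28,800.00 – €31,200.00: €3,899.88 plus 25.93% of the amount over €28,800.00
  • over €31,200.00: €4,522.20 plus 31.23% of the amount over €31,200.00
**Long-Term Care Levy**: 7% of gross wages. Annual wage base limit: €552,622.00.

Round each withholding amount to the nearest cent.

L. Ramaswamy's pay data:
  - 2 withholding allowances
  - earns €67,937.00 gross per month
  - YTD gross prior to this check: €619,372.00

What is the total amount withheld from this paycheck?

Wage Tax: taxable = €67,937.00 − 2×€560.00 = €66,817.00
  €4,522.20 + 31.23% × (€66,817.00 − €31,200.00) = €4,522.20 + 31.23% × €35,617.00 = €15,645.39
Long-Term Care Levy: YTD €619,372.00 ≥ cap €552,622.00 → €0.00
Total: €15,645.39 + €0.00 = €15,645.39

€15,645.39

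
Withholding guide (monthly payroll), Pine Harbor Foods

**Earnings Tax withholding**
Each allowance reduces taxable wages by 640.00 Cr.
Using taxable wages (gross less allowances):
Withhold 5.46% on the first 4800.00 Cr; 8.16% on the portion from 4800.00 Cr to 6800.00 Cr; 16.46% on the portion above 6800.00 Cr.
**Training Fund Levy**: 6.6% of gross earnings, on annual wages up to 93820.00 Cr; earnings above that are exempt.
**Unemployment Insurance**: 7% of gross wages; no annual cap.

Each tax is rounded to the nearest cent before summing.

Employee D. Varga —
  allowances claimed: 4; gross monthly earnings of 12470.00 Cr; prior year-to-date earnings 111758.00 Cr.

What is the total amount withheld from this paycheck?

1810.09 Cr

Earnings Tax: taxable = 12470.00 Cr − 4×640.00 Cr = 9910.00 Cr
  425.28 Cr + 16.46% × (9910.00 Cr − 6800.00 Cr) = 425.28 Cr + 16.46% × 3110.00 Cr = 937.19 Cr
Training Fund Levy: YTD 111758.00 Cr ≥ cap 93820.00 Cr → 0.00 Cr
Unemployment Insurance: 7% × 12470.00 Cr = 872.90 Cr
Total: 937.19 Cr + 0.00 Cr + 872.90 Cr = 1810.09 Cr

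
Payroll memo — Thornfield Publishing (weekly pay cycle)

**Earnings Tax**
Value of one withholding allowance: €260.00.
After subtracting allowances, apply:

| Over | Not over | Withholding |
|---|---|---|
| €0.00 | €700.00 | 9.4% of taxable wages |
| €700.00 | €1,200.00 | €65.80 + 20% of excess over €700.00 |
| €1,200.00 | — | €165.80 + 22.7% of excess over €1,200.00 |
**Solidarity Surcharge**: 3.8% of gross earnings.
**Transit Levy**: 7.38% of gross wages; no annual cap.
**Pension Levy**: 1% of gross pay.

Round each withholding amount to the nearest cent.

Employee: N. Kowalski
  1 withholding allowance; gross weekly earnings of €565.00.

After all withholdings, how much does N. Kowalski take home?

€467.51

Earnings Tax: taxable = €565.00 − 1×€260.00 = €305.00
  9.4% × €305.00 = €28.67
Solidarity Surcharge: 3.8% × €565.00 = €21.47
Transit Levy: 7.38% × €565.00 = €41.70
Pension Levy: 1% × €565.00 = €5.65
Total withheld: €28.67 + €21.47 + €41.70 + €5.65 = €97.49
Net pay: €565.00 − €97.49 = €467.51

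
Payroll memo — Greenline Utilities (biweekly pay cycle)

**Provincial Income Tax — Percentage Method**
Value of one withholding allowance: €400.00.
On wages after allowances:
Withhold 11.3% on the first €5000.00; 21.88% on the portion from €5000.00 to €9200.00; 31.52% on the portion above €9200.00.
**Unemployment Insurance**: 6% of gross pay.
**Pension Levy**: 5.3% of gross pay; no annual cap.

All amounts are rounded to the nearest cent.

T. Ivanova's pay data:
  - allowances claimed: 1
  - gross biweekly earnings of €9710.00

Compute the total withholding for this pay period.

€2615.86

Provincial Income Tax: taxable = €9710.00 − 1×€400.00 = €9310.00
  €1483.96 + 31.52% × (€9310.00 − €9200.00) = €1483.96 + 31.52% × €110.00 = €1518.63
Unemployment Insurance: 6% × €9710.00 = €582.60
Pension Levy: 5.3% × €9710.00 = €514.63
Total: €1518.63 + €582.60 + €514.63 = €2615.86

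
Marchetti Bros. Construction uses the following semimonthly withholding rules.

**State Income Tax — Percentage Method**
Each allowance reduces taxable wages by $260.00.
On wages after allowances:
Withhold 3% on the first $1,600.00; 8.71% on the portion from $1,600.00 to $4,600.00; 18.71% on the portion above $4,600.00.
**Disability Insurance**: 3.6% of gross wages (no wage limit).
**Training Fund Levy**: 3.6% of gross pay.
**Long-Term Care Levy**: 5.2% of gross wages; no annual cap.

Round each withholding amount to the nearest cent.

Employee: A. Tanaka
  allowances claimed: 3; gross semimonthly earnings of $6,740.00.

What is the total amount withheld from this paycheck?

State Income Tax: taxable = $6,740.00 − 3×$260.00 = $5,960.00
  $309.30 + 18.71% × ($5,960.00 − $4,600.00) = $309.30 + 18.71% × $1,360.00 = $563.76
Disability Insurance: 3.6% × $6,740.00 = $242.64
Training Fund Levy: 3.6% × $6,740.00 = $242.64
Long-Term Care Levy: 5.2% × $6,740.00 = $350.48
Total: $563.76 + $242.64 + $242.64 + $350.48 = $1,399.52

$1,399.52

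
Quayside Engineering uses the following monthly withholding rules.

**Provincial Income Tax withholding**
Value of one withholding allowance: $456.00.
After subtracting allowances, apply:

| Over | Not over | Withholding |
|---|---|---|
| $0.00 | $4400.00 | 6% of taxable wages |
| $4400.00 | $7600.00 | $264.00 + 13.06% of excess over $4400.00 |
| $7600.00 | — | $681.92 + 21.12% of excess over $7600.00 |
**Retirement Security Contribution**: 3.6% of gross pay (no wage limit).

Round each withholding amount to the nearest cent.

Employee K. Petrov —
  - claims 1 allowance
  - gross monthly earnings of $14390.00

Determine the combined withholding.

$2537.70

Provincial Income Tax: taxable = $14390.00 − 1×$456.00 = $13934.00
  $681.92 + 21.12% × ($13934.00 − $7600.00) = $681.92 + 21.12% × $6334.00 = $2019.66
Retirement Security Contribution: 3.6% × $14390.00 = $518.04
Total: $2019.66 + $518.04 = $2537.70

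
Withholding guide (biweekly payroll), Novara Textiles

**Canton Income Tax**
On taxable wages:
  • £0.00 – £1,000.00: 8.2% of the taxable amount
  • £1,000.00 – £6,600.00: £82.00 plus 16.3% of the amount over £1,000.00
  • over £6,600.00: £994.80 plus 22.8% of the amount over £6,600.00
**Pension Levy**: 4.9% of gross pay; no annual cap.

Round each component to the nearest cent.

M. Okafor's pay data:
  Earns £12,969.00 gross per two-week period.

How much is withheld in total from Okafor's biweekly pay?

Canton Income Tax: taxable = £12,969.00
  £994.80 + 22.8% × (£12,969.00 − £6,600.00) = £994.80 + 22.8% × £6,369.00 = £2,446.93
Pension Levy: 4.9% × £12,969.00 = £635.48
Total: £2,446.93 + £635.48 = £3,082.41

£3,082.41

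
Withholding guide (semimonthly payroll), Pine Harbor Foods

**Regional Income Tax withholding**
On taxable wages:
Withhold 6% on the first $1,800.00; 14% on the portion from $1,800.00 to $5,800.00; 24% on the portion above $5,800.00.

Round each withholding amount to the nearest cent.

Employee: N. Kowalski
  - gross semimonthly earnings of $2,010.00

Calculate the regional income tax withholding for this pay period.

$137.40

Regional Income Tax: taxable = $2,010.00
  $108.00 + 14% × ($2,010.00 − $1,800.00) = $108.00 + 14% × $210.00 = $137.40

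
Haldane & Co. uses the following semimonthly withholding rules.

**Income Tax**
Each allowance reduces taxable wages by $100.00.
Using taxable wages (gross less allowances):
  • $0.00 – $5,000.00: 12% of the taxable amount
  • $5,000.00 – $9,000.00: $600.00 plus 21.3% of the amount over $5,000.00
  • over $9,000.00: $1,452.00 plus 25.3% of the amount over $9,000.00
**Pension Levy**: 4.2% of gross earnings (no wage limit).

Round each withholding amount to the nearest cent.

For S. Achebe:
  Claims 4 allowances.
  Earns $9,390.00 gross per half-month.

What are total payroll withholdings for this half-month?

Income Tax: taxable = $9,390.00 − 4×$100.00 = $8,990.00
  $600.00 + 21.3% × ($8,990.00 − $5,000.00) = $600.00 + 21.3% × $3,990.00 = $1,449.87
Pension Levy: 4.2% × $9,390.00 = $394.38
Total: $1,449.87 + $394.38 = $1,844.25

$1,844.25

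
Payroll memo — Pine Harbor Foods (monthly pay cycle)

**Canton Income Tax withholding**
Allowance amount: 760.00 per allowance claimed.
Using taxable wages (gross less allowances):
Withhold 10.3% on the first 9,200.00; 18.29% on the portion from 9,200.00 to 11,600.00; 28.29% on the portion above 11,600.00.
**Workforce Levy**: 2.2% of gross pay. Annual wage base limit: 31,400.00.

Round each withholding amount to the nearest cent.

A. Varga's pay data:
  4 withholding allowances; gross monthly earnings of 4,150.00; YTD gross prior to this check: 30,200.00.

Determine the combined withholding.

140.73

Canton Income Tax: taxable = 4,150.00 − 4×760.00 = 1,110.00
  10.3% × 1,110.00 = 114.33
Workforce Levy: cap 31,400.00 − YTD 30,200.00 = 1,200.00 subject; 2.2% × 1,200.00 = 26.40
Total: 114.33 + 26.40 = 140.73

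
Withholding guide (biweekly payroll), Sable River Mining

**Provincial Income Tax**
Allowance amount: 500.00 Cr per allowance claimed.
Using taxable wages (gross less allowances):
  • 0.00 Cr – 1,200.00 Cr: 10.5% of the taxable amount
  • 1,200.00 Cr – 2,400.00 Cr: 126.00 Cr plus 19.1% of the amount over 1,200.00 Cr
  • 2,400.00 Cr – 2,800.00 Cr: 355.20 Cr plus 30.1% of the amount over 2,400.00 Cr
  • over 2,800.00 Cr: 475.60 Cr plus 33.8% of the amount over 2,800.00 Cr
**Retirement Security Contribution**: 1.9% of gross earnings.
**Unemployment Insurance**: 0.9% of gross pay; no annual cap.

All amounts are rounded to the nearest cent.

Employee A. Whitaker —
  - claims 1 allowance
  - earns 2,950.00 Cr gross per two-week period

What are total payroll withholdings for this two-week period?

452.85 Cr

Provincial Income Tax: taxable = 2,950.00 Cr − 1×500.00 Cr = 2,450.00 Cr
  355.20 Cr + 30.1% × (2,450.00 Cr − 2,400.00 Cr) = 355.20 Cr + 30.1% × 50.00 Cr = 370.25 Cr
Retirement Security Contribution: 1.9% × 2,950.00 Cr = 56.05 Cr
Unemployment Insurance: 0.9% × 2,950.00 Cr = 26.55 Cr
Total: 370.25 Cr + 56.05 Cr + 26.55 Cr = 452.85 Cr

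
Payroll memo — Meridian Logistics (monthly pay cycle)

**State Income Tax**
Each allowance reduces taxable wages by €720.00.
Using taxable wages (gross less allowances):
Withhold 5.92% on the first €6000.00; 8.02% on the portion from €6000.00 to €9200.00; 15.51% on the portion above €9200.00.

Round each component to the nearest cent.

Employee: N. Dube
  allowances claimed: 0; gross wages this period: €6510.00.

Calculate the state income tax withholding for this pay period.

State Income Tax: taxable = €6510.00
  €355.20 + 8.02% × (€6510.00 − €6000.00) = €355.20 + 8.02% × €510.00 = €396.10

€396.10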